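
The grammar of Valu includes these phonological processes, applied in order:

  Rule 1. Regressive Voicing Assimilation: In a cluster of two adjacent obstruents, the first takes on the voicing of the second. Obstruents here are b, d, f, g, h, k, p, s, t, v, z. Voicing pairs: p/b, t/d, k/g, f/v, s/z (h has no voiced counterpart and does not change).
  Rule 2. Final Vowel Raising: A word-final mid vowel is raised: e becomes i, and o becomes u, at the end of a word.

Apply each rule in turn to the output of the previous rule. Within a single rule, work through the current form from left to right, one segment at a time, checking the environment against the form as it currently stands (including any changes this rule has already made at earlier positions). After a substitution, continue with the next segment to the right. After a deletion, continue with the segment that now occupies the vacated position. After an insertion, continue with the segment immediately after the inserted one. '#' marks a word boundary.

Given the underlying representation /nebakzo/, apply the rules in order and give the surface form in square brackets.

[nebagzu]

Rule 1 Regressive Voicing Assimilation: [nebakzo] → [nebagzo]
Rule 2 Final Vowel Raising: [nebagzo] → [nebagzu]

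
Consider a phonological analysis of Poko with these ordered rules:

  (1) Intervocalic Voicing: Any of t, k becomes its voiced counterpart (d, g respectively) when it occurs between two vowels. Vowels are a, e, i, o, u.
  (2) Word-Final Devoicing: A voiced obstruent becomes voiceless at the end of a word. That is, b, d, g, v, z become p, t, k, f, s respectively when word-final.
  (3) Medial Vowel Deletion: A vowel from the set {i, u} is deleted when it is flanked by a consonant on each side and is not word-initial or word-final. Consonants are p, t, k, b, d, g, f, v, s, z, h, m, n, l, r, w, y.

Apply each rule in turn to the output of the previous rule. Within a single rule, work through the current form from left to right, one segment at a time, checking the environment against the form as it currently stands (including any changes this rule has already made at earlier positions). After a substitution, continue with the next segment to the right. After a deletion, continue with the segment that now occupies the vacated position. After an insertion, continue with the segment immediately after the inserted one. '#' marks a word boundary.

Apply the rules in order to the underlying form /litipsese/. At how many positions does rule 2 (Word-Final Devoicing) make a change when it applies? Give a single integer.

(1) Intervocalic Voicing: [litipsese] → [lidipsese]
(2) Word-Final Devoicing: no change — [lidipsese]
(3) Medial Vowel Deletion: [lidipsese] → [ldpsese]
Rule 2 changed 0 position(s).

0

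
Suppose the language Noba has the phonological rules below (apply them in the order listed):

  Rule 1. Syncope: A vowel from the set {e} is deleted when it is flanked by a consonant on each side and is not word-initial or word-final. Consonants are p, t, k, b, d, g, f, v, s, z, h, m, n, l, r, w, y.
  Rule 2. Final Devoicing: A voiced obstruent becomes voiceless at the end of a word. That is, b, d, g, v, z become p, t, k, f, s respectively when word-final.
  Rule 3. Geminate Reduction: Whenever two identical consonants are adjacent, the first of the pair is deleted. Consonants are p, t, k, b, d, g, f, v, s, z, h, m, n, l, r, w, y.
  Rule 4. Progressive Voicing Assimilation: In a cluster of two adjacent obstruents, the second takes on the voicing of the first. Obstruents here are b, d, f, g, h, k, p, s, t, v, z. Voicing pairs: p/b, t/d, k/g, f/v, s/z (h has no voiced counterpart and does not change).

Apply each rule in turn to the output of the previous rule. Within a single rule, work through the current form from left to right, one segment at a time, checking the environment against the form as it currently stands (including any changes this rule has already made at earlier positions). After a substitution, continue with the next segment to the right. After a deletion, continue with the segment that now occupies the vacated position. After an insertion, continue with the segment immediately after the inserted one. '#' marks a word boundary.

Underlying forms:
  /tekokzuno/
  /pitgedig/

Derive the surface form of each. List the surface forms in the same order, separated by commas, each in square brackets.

[tkoksuno], [pitktik]

/tekokzuno/:
  Rule 1 Syncope: [tekokzuno] → [tkokzuno]
  Rule 2 Final Devoicing: no change — [tkokzuno]
  Rule 3 Geminate Reduction: no change — [tkokzuno]
  Rule 4 Progressive Voicing Assimilation: [tkokzuno] → [tkoksuno]
/pitgedig/:
  Rule 1 Syncope: [pitgedig] → [pitgdig]
  Rule 2 Final Devoicing: [pitgdig] → [pitgdik]
  Rule 3 Geminate Reduction: no change — [pitgdik]
  Rule 4 Progressive Voicing Assimilation: [pitgdik] → [pitktik]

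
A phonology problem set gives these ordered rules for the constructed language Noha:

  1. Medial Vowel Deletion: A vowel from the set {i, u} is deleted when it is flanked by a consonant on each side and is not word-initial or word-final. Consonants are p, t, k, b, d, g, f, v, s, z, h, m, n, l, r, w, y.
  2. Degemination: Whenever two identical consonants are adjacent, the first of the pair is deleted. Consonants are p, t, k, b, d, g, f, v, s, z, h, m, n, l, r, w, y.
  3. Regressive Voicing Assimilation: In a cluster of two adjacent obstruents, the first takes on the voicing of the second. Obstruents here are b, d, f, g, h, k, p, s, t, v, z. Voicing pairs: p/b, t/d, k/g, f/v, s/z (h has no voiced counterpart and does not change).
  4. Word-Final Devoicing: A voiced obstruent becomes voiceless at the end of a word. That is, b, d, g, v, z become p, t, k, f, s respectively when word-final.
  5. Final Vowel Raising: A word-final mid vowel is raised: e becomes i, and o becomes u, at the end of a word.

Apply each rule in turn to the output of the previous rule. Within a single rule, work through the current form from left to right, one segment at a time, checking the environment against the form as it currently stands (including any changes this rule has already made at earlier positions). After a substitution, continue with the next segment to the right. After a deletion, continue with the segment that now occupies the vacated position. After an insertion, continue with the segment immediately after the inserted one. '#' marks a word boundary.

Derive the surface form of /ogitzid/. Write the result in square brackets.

1 Medial Vowel Deletion: [ogitzid] → [ogtzd]
2 Degemination: no change — [ogtzd]
3 Regressive Voicing Assimilation: [ogtzd] → [okdzd]
4 Word-Final Devoicing: [okdzd] → [okdzt]
5 Final Vowel Raising: no change — [okdzt]

[okdzt]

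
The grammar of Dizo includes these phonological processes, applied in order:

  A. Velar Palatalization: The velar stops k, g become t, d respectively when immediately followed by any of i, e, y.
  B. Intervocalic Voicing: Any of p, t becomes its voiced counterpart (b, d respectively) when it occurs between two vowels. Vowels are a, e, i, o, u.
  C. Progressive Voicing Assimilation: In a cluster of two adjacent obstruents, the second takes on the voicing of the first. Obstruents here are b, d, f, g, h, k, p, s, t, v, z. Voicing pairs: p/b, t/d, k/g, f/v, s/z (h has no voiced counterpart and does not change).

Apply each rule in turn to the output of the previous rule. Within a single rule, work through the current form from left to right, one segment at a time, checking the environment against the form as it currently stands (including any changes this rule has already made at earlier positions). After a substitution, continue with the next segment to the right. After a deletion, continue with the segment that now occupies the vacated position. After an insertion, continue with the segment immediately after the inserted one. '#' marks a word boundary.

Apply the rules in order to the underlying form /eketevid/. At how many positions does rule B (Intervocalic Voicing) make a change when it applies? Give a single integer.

2

A Velar Palatalization: [eketevid] → [etetevid]
B Intervocalic Voicing: [etetevid] → [ededevid]
C Progressive Voicing Assimilation: no change — [ededevid]
Rule B changed 2 position(s).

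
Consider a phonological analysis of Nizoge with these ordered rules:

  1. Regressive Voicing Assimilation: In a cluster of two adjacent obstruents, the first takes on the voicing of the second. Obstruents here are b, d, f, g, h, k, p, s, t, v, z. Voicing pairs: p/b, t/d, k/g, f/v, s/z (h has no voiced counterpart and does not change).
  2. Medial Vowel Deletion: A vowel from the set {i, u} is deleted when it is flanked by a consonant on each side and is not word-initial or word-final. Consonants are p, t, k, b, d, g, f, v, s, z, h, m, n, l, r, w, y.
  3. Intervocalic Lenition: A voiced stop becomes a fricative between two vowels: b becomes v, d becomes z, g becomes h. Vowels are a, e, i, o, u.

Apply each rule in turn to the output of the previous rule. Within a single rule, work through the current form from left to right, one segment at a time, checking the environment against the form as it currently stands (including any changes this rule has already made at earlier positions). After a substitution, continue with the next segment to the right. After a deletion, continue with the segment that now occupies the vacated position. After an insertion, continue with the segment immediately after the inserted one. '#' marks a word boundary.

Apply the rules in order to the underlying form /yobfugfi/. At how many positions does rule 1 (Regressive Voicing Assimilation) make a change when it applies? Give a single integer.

2

1 Regressive Voicing Assimilation: [yobfugfi] → [yopfukfi]
2 Medial Vowel Deletion: [yopfukfi] → [yopfkfi]
3 Intervocalic Lenition: no change — [yopfkfi]
Rule 1 changed 2 position(s).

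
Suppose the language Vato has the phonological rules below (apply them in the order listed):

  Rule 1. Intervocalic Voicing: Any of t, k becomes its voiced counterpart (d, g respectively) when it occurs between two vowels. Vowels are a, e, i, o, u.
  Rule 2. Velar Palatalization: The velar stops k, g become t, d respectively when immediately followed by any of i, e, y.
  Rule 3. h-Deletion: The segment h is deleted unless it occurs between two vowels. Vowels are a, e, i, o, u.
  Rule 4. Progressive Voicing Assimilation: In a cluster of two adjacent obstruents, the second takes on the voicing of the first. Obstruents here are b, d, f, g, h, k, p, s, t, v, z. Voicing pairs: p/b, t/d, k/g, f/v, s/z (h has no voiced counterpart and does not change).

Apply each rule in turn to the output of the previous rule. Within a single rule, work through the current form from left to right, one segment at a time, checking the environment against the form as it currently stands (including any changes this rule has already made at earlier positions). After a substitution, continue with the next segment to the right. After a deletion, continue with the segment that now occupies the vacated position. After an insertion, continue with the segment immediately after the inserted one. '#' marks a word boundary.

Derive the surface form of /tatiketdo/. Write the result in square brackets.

Rule 1 Intervocalic Voicing: [tatiketdo] → [tadigetdo]
Rule 2 Velar Palatalization: [tadigetdo] → [tadidetdo]
Rule 3 h-Deletion: no change — [tadidetdo]
Rule 4 Progressive Voicing Assimilation: [tadidetdo] → [tadidetto]

[tadidetto]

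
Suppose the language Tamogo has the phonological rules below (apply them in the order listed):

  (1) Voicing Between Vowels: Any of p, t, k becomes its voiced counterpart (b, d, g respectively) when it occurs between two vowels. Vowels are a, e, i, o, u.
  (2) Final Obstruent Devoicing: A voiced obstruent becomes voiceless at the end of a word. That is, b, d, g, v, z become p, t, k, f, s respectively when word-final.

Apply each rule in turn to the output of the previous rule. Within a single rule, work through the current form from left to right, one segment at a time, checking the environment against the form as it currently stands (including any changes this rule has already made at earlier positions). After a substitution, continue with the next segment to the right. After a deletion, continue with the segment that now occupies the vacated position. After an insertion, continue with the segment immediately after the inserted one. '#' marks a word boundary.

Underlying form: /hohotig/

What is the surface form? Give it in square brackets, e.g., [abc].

(1) Voicing Between Vowels: [hohotig] → [hohodig]
(2) Final Obstruent Devoicing: [hohodig] → [hohodik]

[hohodik]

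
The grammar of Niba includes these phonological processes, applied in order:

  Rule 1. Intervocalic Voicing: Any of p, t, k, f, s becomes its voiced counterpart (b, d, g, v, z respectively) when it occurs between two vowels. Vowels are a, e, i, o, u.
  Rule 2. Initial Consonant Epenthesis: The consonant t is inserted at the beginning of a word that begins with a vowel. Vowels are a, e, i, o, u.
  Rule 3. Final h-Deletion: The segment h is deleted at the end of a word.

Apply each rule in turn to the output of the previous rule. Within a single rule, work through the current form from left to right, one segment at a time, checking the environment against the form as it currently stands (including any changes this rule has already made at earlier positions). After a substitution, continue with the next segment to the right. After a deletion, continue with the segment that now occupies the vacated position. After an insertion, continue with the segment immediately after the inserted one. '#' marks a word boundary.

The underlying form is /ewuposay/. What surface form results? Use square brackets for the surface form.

Rule 1 Intervocalic Voicing: [ewuposay] → [ewubozay]
Rule 2 Initial Consonant Epenthesis: [ewubozay] → [tewubozay]
Rule 3 Final h-Deletion: no change — [tewubozay]

[tewubozay]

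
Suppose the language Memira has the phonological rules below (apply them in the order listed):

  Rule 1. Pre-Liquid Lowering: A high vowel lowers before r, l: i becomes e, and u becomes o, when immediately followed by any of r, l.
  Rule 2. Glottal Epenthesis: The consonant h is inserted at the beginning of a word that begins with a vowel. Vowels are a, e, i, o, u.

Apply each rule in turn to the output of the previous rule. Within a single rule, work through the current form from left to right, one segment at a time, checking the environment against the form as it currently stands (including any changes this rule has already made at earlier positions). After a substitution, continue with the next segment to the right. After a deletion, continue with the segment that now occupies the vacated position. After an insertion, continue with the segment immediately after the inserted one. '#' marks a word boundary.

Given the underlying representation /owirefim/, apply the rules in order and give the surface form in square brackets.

[howerefim]

Rule 1 Pre-Liquid Lowering: [owirefim] → [owerefim]
Rule 2 Glottal Epenthesis: [owerefim] → [howerefim]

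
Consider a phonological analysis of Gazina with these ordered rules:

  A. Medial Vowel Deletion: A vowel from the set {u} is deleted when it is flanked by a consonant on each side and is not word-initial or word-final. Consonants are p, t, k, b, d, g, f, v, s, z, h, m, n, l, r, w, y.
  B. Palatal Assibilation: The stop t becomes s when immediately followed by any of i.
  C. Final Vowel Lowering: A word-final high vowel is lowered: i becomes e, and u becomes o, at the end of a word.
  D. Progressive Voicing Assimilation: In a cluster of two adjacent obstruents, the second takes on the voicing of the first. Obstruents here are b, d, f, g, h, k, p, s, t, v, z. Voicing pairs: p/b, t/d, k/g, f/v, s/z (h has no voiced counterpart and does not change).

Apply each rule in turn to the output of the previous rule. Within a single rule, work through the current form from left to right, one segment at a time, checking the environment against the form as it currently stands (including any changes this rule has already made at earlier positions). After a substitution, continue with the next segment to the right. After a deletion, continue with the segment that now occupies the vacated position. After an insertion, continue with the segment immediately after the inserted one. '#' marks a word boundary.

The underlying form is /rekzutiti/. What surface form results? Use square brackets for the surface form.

[rekssise]

A Medial Vowel Deletion: [rekzutiti] → [rekztiti]
B Palatal Assibilation: [rekztiti] → [rekzsisi]
C Final Vowel Lowering: [rekzsisi] → [rekzsise]
D Progressive Voicing Assimilation: [rekzsise] → [rekssise]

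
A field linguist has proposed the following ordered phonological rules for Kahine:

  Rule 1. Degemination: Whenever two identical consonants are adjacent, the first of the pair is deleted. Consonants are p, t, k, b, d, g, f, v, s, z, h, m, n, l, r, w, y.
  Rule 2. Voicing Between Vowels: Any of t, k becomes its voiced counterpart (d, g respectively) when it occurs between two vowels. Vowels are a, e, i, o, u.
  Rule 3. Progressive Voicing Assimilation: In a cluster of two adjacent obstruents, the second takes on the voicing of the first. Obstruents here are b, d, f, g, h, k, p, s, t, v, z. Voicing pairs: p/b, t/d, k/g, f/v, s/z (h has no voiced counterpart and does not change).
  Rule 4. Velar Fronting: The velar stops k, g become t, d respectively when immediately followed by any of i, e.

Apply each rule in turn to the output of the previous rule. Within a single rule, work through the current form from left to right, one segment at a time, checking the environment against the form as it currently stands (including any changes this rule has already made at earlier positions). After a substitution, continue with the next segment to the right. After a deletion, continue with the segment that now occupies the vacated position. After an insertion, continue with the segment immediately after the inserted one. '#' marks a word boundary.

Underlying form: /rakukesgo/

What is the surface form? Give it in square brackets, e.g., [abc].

[ragudesko]

Rule 1 Degemination: no change — [rakukesgo]
Rule 2 Voicing Between Vowels: [rakukesgo] → [ragugesgo]
Rule 3 Progressive Voicing Assimilation: [ragugesgo] → [ragugesko]
Rule 4 Velar Fronting: [ragugesko] → [ragudesko]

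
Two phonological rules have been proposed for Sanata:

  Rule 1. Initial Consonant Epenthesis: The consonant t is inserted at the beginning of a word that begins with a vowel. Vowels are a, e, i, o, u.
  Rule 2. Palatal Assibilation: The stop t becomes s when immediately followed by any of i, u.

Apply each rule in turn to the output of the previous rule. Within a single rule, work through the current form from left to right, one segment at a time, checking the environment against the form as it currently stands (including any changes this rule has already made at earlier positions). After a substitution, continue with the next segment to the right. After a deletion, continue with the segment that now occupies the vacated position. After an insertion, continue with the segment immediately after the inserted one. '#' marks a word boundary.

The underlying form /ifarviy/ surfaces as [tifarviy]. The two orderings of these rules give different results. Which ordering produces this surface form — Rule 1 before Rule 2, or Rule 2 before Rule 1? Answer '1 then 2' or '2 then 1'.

2 then 1

Order 1 then 2:
  1 Initial Consonant Epenthesis: [ifarviy] → [tifarviy]
  2 Palatal Assibilation: [tifarviy] → [sifarviy]
  result: [sifarviy]
Order 2 then 1:
  2 Palatal Assibilation: no change — [ifarviy]
  1 Initial Consonant Epenthesis: [ifarviy] → [tifarviy]
  result: [tifarviy]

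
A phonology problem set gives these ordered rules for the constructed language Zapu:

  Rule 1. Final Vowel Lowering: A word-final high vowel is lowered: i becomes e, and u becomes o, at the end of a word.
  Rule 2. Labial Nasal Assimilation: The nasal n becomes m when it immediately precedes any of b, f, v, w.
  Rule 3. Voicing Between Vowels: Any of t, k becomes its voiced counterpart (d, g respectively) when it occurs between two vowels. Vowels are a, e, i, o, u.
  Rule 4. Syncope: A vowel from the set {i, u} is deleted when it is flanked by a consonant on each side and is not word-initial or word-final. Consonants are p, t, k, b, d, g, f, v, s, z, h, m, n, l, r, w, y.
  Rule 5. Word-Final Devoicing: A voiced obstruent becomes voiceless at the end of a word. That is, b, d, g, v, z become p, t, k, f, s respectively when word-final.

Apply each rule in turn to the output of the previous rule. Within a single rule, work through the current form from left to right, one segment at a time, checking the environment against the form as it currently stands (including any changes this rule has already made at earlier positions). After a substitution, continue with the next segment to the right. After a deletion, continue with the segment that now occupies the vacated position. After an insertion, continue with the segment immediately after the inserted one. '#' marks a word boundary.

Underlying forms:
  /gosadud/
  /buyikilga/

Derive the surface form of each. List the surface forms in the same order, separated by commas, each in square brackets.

/gosadud/:
  Rule 1 Final Vowel Lowering: no change — [gosadud]
  Rule 2 Labial Nasal Assimilation: no change — [gosadud]
  Rule 3 Voicing Between Vowels: no change — [gosadud]
  Rule 4 Syncope: [gosadud] → [gosadd]
  Rule 5 Word-Final Devoicing: [gosadd] → [gosadt]
/buyikilga/:
  Rule 1 Final Vowel Lowering: no change — [buyikilga]
  Rule 2 Labial Nasal Assimilation: no change — [buyikilga]
  Rule 3 Voicing Between Vowels: [buyikilga] → [buyigilga]
  Rule 4 Syncope: [buyigilga] → [byglga]
  Rule 5 Word-Final Devoicing: no change — [byglga]

[gosadt], [byglga]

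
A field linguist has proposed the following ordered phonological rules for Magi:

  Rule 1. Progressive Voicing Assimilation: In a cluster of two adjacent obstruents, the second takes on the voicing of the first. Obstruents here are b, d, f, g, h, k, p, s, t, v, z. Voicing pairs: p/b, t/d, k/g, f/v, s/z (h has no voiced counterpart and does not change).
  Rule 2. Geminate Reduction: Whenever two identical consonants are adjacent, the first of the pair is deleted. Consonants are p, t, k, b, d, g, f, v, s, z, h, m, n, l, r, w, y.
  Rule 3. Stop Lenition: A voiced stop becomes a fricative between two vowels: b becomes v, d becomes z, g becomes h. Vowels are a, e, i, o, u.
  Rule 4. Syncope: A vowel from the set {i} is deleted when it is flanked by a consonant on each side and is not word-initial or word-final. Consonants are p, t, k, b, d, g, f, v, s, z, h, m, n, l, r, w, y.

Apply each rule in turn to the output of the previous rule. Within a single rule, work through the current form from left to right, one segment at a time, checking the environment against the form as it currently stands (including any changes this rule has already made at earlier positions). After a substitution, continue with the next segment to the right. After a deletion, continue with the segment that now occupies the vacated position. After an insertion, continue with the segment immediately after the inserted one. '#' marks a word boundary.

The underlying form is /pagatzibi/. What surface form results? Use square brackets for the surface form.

Rule 1 Progressive Voicing Assimilation: [pagatzibi] → [pagatsibi]
Rule 2 Geminate Reduction: no change — [pagatsibi]
Rule 3 Stop Lenition: [pagatsibi] → [pahatsivi]
Rule 4 Syncope: [pahatsivi] → [pahatsvi]

[pahatsvi]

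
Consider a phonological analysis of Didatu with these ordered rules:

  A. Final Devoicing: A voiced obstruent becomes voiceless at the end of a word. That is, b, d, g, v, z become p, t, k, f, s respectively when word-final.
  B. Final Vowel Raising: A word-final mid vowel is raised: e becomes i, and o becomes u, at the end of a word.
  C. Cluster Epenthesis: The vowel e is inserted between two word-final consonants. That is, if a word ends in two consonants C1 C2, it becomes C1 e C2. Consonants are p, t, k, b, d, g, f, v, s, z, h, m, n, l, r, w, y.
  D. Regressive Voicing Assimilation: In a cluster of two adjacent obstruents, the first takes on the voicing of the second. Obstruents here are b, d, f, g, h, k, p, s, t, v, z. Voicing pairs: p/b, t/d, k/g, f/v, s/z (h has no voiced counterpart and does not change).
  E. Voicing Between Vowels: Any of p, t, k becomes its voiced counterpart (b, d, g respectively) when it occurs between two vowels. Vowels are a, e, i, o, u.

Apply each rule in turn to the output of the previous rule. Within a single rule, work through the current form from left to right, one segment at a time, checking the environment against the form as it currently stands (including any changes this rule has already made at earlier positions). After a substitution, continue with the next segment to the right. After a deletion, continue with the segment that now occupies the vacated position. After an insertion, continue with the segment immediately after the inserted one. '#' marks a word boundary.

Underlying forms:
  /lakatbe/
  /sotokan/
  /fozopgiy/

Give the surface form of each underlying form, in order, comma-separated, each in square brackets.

[lagadbi], [sodogan], [fozobgiy]

/lakatbe/:
  A Final Devoicing: no change — [lakatbe]
  B Final Vowel Raising: [lakatbe] → [lakatbi]
  C Cluster Epenthesis: no change — [lakatbi]
  D Regressive Voicing Assimilation: [lakatbi] → [lakadbi]
  E Voicing Between Vowels: [lakadbi] → [lagadbi]
/sotokan/:
  A Final Devoicing: no change — [sotokan]
  B Final Vowel Raising: no change — [sotokan]
  C Cluster Epenthesis: no change — [sotokan]
  D Regressive Voicing Assimilation: no change — [sotokan]
  E Voicing Between Vowels: [sotokan] → [sodogan]
/fozopgiy/:
  A Final Devoicing: no change — [fozopgiy]
  B Final Vowel Raising: no change — [fozopgiy]
  C Cluster Epenthesis: no change — [fozopgiy]
  D Regressive Voicing Assimilation: [fozopgiy] → [fozobgiy]
  E Voicing Between Vowels: no change — [fozobgiy]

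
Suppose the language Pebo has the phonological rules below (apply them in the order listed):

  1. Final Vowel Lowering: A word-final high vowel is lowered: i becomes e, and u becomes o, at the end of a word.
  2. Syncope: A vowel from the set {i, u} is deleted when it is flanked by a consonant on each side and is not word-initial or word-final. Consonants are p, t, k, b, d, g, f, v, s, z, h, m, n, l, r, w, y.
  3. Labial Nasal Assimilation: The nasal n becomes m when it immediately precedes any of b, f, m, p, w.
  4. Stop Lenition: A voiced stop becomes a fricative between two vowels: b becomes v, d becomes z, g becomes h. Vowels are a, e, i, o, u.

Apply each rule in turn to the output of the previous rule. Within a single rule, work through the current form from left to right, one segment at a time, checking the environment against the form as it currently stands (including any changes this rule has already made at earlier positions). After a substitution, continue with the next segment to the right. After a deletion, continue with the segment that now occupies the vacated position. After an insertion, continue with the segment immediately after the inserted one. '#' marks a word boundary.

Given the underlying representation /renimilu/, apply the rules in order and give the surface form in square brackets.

[remmlo]

1 Final Vowel Lowering: [renimilu] → [renimilo]
2 Syncope: [renimilo] → [renmlo]
3 Labial Nasal Assimilation: [renmlo] → [remmlo]
4 Stop Lenition: no change — [remmlo]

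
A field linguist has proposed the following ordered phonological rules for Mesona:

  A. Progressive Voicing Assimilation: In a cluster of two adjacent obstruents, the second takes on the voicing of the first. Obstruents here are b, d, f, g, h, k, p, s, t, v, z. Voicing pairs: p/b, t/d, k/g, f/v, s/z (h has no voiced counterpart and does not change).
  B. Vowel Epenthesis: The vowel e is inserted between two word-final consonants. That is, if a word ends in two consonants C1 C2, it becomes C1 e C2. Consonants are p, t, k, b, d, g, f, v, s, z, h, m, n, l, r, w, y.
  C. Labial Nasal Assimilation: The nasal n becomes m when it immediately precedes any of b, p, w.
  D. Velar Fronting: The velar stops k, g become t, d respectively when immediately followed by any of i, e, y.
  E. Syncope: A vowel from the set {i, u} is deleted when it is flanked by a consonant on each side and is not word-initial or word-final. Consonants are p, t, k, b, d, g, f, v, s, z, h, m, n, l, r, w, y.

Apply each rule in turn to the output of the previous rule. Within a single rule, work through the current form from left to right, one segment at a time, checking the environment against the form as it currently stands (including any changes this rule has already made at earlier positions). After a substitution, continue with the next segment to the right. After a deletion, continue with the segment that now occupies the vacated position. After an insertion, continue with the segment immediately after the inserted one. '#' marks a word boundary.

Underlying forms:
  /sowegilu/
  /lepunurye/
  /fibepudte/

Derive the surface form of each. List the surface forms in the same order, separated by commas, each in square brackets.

/sowegilu/:
  A Progressive Voicing Assimilation: no change — [sowegilu]
  B Vowel Epenthesis: no change — [sowegilu]
  C Labial Nasal Assimilation: no change — [sowegilu]
  D Velar Fronting: [sowegilu] → [sowedilu]
  E Syncope: [sowedilu] → [sowedlu]
/lepunurye/:
  A Progressive Voicing Assimilation: no change — [lepunurye]
  B Vowel Epenthesis: no change — [lepunurye]
  C Labial Nasal Assimilation: no change — [lepunurye]
  D Velar Fronting: no change — [lepunurye]
  E Syncope: [lepunurye] → [lepnrye]
/fibepudte/:
  A Progressive Voicing Assimilation: [fibepudte] → [fibepudde]
  B Vowel Epenthesis: no change — [fibepudde]
  C Labial Nasal Assimilation: no change — [fibepudde]
  D Velar Fronting: no change — [fibepudde]
  E Syncope: [fibepudde] → [fbepdde]

[sowedlu], [lepnrye], [fbepdde]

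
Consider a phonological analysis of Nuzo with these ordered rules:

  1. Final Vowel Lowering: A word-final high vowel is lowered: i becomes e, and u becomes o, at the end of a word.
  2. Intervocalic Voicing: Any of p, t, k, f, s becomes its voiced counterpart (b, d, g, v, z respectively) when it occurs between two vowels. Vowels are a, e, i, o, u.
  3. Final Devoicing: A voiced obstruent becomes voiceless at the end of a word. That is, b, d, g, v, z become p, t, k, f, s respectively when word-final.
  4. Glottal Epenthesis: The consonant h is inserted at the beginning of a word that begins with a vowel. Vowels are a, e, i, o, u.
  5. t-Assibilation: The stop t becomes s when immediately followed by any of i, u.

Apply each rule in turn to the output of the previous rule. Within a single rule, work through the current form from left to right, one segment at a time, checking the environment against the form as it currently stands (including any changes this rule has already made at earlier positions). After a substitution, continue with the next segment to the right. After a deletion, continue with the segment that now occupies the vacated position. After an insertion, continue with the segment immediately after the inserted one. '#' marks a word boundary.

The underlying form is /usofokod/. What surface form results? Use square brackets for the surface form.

[huzovogot]

1 Final Vowel Lowering: no change — [usofokod]
2 Intervocalic Voicing: [usofokod] → [uzovogod]
3 Final Devoicing: [uzovogod] → [uzovogot]
4 Glottal Epenthesis: [uzovogot] → [huzovogot]
5 t-Assibilation: no change — [huzovogot]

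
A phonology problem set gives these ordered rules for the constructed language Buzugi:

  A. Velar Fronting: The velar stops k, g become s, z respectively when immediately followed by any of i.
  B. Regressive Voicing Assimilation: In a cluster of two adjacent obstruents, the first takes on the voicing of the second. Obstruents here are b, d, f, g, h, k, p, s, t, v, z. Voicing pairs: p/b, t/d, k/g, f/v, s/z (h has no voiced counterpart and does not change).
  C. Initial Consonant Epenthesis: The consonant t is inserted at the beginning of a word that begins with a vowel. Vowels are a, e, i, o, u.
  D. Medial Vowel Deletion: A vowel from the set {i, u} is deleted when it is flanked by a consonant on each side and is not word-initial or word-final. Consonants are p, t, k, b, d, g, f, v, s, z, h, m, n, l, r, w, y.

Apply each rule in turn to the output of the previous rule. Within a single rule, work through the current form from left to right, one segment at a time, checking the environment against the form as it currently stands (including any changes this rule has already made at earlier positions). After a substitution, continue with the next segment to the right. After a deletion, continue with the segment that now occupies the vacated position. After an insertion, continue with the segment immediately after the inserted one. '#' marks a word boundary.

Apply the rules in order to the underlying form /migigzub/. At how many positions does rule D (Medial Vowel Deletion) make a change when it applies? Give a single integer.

3

A Velar Fronting: [migigzub] → [mizigzub]
B Regressive Voicing Assimilation: no change — [mizigzub]
C Initial Consonant Epenthesis: no change — [mizigzub]
D Medial Vowel Deletion: [mizigzub] → [mzgzb]
Rule D changed 3 position(s).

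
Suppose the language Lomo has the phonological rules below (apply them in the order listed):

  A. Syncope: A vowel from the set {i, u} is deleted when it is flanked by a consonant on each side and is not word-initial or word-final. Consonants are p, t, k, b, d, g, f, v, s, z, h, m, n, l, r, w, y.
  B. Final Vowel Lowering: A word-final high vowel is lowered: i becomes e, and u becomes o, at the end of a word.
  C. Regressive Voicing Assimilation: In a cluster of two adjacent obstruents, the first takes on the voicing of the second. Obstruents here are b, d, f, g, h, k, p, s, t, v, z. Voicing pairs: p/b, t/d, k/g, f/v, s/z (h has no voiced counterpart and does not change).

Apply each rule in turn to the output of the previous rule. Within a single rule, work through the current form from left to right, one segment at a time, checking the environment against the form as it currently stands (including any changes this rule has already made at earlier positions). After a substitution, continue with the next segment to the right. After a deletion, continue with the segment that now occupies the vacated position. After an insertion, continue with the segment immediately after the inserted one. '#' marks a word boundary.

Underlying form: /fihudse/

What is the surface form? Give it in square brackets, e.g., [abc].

[fhtse]

A Syncope: [fihudse] → [fhdse]
B Final Vowel Lowering: no change — [fhdse]
C Regressive Voicing Assimilation: [fhdse] → [fhtse]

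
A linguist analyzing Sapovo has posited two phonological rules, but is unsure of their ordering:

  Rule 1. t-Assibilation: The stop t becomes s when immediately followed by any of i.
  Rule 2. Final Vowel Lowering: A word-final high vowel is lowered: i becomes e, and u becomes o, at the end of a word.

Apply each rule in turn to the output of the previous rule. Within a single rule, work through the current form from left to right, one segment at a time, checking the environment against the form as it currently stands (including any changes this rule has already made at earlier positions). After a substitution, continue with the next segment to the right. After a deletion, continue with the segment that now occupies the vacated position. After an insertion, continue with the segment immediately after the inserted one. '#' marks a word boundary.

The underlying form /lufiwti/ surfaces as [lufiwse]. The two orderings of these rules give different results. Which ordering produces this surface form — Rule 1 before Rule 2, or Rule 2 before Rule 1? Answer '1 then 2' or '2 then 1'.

Order 1 then 2:
  1 t-Assibilation: [lufiwti] → [lufiwsi]
  2 Final Vowel Lowering: [lufiwsi] → [lufiwse]
  result: [lufiwse]
Order 2 then 1:
  2 Final Vowel Lowering: [lufiwti] → [lufiwte]
  1 t-Assibilation: no change — [lufiwte]
  result: [lufiwte]

1 then 2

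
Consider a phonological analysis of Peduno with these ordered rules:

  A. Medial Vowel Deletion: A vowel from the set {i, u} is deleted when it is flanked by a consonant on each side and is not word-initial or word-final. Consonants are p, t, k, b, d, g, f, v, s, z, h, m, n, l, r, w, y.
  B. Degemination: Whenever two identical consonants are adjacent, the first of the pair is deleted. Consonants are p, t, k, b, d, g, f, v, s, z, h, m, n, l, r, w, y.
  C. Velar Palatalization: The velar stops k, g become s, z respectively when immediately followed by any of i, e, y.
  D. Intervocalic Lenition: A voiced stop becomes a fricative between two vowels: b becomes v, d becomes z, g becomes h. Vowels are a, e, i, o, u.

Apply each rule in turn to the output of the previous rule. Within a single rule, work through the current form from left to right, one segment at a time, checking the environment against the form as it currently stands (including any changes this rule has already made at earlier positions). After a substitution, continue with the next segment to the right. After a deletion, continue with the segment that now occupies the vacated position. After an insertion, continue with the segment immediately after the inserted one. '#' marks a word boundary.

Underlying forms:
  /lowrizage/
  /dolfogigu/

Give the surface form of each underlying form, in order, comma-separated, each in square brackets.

/lowrizage/:
  A Medial Vowel Deletion: [lowrizage] → [lowrzage]
  B Degemination: no change — [lowrzage]
  C Velar Palatalization: [lowrzage] → [lowrzaze]
  D Intervocalic Lenition: no change — [lowrzaze]
/dolfogigu/:
  A Medial Vowel Deletion: [dolfogigu] → [dolfoggu]
  B Degemination: [dolfoggu] → [dolfogu]
  C Velar Palatalization: no change — [dolfogu]
  D Intervocalic Lenition: [dolfogu] → [dolfohu]

[lowrzaze], [dolfohu]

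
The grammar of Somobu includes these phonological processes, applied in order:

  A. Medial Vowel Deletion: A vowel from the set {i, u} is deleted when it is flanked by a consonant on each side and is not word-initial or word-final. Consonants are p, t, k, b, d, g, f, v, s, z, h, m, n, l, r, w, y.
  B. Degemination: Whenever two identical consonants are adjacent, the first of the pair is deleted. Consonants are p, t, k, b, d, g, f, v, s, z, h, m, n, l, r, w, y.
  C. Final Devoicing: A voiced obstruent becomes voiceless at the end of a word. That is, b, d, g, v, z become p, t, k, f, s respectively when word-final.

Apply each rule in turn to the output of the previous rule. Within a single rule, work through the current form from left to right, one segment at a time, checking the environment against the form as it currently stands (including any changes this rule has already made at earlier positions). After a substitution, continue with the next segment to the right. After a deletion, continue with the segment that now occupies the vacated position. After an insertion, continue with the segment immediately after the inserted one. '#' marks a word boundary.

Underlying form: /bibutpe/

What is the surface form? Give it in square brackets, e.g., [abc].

A Medial Vowel Deletion: [bibutpe] → [bbtpe]
B Degemination: [bbtpe] → [btpe]
C Final Devoicing: no change — [btpe]

[btpe]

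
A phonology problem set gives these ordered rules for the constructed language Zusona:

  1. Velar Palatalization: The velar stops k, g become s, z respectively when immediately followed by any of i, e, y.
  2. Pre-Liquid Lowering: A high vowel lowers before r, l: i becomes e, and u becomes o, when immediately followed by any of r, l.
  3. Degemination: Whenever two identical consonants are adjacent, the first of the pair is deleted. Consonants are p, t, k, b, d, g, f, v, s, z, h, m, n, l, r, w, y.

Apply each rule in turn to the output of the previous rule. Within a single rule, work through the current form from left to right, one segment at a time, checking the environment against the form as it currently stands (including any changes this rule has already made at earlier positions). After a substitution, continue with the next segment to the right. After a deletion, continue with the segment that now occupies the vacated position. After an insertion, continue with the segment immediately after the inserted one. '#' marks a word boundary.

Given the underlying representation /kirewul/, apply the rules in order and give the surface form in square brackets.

[serewol]

1 Velar Palatalization: [kirewul] → [sirewul]
2 Pre-Liquid Lowering: [sirewul] → [serewol]
3 Degemination: no change — [serewol]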